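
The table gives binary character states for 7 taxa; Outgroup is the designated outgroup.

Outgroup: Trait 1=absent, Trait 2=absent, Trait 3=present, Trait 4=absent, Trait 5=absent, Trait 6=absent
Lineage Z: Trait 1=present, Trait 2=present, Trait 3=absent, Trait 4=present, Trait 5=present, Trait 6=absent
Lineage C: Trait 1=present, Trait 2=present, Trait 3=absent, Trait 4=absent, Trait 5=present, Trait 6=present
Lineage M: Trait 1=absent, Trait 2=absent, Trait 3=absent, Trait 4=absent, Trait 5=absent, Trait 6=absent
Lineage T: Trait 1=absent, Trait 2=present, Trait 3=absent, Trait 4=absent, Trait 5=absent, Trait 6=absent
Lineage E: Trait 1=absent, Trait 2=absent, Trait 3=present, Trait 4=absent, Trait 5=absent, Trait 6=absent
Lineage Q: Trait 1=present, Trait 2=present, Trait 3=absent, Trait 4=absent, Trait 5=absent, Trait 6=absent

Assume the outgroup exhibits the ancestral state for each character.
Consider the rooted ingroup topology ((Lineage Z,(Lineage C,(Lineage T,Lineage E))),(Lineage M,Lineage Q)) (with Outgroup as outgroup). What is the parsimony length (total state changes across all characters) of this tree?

12

Map each character onto ((Lineage Z,(Lineage C,(Lineage T,Lineage E))),(Lineage M,Lineage Q)) (rooted by Outgroup) and count the minimum state changes it requires (Fitch parsimony):
Trait 1: 3; Trait 2: 3; Trait 3: 2; Trait 4: 1; Trait 5: 2; Trait 6: 1.
Total tree length = 12.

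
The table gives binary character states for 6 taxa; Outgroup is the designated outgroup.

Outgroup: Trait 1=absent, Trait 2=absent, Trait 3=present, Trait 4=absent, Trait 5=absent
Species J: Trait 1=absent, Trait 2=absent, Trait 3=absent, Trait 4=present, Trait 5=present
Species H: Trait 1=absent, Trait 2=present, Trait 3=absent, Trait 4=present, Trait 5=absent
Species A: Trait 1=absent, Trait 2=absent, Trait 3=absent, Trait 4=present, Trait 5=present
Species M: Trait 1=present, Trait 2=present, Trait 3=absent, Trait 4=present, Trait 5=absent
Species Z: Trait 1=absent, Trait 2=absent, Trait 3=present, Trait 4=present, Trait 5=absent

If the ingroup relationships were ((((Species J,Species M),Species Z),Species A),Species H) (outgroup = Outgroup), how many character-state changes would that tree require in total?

Map each character onto ((((Species J,Species M),Species Z),Species A),Species H) (rooted by Outgroup) and count the minimum state changes it requires (Fitch parsimony):
Trait 1: 1; Trait 2: 2; Trait 3: 2; Trait 4: 1; Trait 5: 2.
Total tree length = 8.

8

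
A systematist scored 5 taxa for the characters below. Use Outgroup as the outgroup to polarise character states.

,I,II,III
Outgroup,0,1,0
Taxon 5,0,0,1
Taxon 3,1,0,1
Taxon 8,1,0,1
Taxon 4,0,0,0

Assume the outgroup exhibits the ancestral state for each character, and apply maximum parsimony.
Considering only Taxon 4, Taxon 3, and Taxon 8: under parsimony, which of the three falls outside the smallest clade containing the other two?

Taxon 4

Character polarity is set by the outgroup: the derived state is whichever differs from the outgroup's state, so for II the derived state is '0', and for the remaining characters it is '1'.
Only Taxon 3 and Taxon 8 show the derived state '1' for I, supporting them as a clade.
All ingroup taxa share the derived state '0' for II; it defines the ingroup but does not resolve relationships within it.
III: derived state '1' in Taxon 3, Taxon 5, and Taxon 8 only — synapomorphy for {Taxon 3, Taxon 5, Taxon 8}.
Most parsimonious ingroup topology: ((Taxon 5,(Taxon 3,Taxon 8)),Taxon 4).
Taxon 3 and Taxon 8 share a more recent common ancestor with each other than either does with Taxon 4, so Taxon 4 is the least closely related of the three.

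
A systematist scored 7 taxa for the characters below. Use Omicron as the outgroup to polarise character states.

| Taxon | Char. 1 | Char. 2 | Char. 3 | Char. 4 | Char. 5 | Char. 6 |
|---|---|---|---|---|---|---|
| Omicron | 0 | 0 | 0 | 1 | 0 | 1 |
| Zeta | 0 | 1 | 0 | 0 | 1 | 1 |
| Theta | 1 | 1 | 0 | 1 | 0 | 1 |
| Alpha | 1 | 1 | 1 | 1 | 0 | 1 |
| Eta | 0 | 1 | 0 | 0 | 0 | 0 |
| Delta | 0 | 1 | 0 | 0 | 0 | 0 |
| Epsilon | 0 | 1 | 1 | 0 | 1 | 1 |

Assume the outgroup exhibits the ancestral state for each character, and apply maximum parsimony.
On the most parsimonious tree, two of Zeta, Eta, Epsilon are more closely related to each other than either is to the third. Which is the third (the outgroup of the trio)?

Eta

Character polarity is set by the outgroup: the derived state is whichever differs from the outgroup's state, so for Char. 4, Char. 6 the derived state is '0', and for the remaining characters it is '1'.
Char. 1: derived state '1' in Alpha and Theta only — synapomorphy for {Alpha, Theta}.
Char. 2 (derived state '1') is shared by all ingroup taxa — unites the whole ingroup.
Char. 3 (state '1') occurs in Alpha and Epsilon but conflicts with the nesting implied by the other characters — most parsimoniously interpreted as homoplasy.
Char. 4: derived state '0' in Delta, Epsilon, Eta, and Zeta only — synapomorphy for {Delta, Epsilon, Eta, Zeta}.
Char. 5 (derived state '1') is shared by Epsilon and Zeta — a synapomorphy uniting that clade.
Char. 6 (derived state '0') is shared by Delta and Eta — a synapomorphy uniting that clade.
Most parsimonious ingroup topology: (((Zeta,Epsilon),(Eta,Delta)),(Theta,Alpha)).
Zeta and Epsilon share a more recent common ancestor with each other than either does with Eta, so Eta is the least closely related of the three.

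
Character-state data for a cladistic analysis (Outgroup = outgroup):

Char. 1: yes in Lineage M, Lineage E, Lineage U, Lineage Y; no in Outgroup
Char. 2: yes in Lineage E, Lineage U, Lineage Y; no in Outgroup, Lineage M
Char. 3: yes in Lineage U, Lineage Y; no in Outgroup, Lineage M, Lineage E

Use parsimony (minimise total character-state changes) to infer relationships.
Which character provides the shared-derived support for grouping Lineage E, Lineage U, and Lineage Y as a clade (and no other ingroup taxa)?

The outgroup has state 'no' for every character, so 'yes' is the derived state throughout.
All ingroup taxa share the derived state 'yes' for Char. 1; it defines the ingroup but does not resolve relationships within it.
Char. 2: derived state 'yes' in Lineage E, Lineage U, and Lineage Y only — synapomorphy for {Lineage E, Lineage U, Lineage Y}.
Char. 3: derived state 'yes' in Lineage U and Lineage Y only — synapomorphy for {Lineage U, Lineage Y}.
Most parsimonious ingroup topology: (((Lineage U,Lineage Y),Lineage E),Lineage M).
The clade {Lineage E, Lineage U, Lineage Y} is supported by Char. 2: its derived state 'yes' occurs in exactly those taxa and in no other taxon (including the outgroup).

Char. 2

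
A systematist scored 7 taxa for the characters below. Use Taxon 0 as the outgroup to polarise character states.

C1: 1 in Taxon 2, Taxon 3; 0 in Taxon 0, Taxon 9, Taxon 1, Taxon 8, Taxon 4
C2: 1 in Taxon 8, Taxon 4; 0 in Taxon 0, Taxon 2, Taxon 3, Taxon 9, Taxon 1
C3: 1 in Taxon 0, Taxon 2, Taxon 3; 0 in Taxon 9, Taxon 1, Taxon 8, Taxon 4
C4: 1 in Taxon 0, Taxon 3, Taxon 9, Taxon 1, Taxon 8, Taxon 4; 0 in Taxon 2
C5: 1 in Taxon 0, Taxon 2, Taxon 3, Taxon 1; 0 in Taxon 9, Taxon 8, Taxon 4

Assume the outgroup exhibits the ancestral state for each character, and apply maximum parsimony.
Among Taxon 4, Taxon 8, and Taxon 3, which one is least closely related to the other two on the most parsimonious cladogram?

Taxon 3

Character polarity is set by the outgroup: the derived state is whichever differs from the outgroup's state, so for C3, C4, C5 the derived state is '0', and for the remaining characters it is '1'.
C1: derived state '1' in Taxon 2 and Taxon 3 only — synapomorphy for {Taxon 2, Taxon 3}.
C2: derived state '1' in Taxon 4 and Taxon 8 only — synapomorphy for {Taxon 4, Taxon 8}.
C3: derived state '0' in Taxon 1, Taxon 4, Taxon 8, and Taxon 9 only — synapomorphy for {Taxon 1, Taxon 4, Taxon 8, Taxon 9}.
C4 (derived state '0') is unique to Taxon 2 (autapomorphy; uninformative for grouping).
C5: derived state '0' in Taxon 4, Taxon 8, and Taxon 9 only — synapomorphy for {Taxon 4, Taxon 8, Taxon 9}.
Most parsimonious ingroup topology: ((Taxon 2,Taxon 3),((Taxon 9,(Taxon 8,Taxon 4)),Taxon 1)).
Taxon 8 and Taxon 4 share a more recent common ancestor with each other than either does with Taxon 3, so Taxon 3 is the least closely related of the three.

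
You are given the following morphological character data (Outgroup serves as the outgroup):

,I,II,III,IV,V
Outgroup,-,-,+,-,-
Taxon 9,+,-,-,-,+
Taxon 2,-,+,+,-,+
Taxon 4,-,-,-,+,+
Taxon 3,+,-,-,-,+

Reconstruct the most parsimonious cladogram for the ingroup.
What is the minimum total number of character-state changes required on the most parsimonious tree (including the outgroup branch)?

5

Character polarity is set by the outgroup: the derived state is whichever differs from the outgroup's state, so for III the derived state is '-', and for the remaining characters it is '+'.
I: derived state '+' in Taxon 3 and Taxon 9 only — synapomorphy for {Taxon 3, Taxon 9}.
II: derived state '+' in Taxon 2 only — an autapomorphy, so it tells us nothing about relationships among taxa.
III (derived state '-') is shared by Taxon 3, Taxon 4, and Taxon 9 — a synapomorphy uniting that clade.
IV: derived state '+' in Taxon 4 only — an autapomorphy, so it tells us nothing about relationships among taxa.
V (derived state '+') is shared by all ingroup taxa — unites the whole ingroup.
Most parsimonious ingroup topology: (((Taxon 9,Taxon 3),Taxon 4),Taxon 2).
Changes per character on this tree: I: 1; II: 1; III: 1; IV: 1; V: 1.
Total = 5.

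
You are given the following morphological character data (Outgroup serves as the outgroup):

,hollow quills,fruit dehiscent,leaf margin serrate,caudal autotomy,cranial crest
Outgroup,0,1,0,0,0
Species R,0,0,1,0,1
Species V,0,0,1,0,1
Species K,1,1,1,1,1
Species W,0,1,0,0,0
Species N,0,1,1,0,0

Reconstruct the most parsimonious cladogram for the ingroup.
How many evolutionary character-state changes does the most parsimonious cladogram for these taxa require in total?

Character polarity is set by the outgroup: the derived state is whichever differs from the outgroup's state, so for fruit dehiscent the derived state is '0', and for the remaining characters it is '1'.
hollow quills: derived state '1' in Species K only — an autapomorphy, so it tells us nothing about relationships among taxa.
fruit dehiscent (derived state '0') is shared by Species R and Species V — a synapomorphy uniting that clade.
leaf margin serrate (derived state '1') is shared by Species K, Species N, Species R, and Species V — a synapomorphy uniting that clade.
caudal autotomy: derived state '1' in Species K only — an autapomorphy, so it tells us nothing about relationships among taxa.
Only Species K, Species R, and Species V show the derived state '1' for cranial crest, supporting them as a clade.
Most parsimonious ingroup topology: ((((Species R,Species V),Species K),Species N),Species W).
Changes per character on this tree: hollow quills: 1; fruit dehiscent: 1; leaf margin serrate: 1; caudal autotomy: 1; cranial crest: 1.
Total = 5.

5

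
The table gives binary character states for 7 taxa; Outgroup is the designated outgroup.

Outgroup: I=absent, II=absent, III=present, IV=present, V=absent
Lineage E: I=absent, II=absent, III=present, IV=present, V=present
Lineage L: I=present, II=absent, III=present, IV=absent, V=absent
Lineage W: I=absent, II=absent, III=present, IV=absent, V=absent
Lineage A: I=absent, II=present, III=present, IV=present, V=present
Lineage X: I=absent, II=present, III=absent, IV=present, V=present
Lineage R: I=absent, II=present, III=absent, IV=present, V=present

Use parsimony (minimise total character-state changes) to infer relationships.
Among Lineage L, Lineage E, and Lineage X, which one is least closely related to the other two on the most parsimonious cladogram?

Character polarity is set by the outgroup: the derived state is whichever differs from the outgroup's state, so for III, IV the derived state is 'absent', and for the remaining characters it is 'present'.
I (derived state 'present') is unique to Lineage L (autapomorphy; uninformative for grouping).
II: derived state 'present' in Lineage A, Lineage R, and Lineage X only — synapomorphy for {Lineage A, Lineage R, Lineage X}.
III: derived state 'absent' in Lineage R and Lineage X only — synapomorphy for {Lineage R, Lineage X}.
Only Lineage L and Lineage W show the derived state 'absent' for IV, supporting them as a clade.
V (derived state 'present') is shared by Lineage A, Lineage E, Lineage R, and Lineage X — a synapomorphy uniting that clade.
Most parsimonious ingroup topology: ((Lineage E,(Lineage A,(Lineage X,Lineage R))),(Lineage L,Lineage W)).
Lineage X and Lineage E share a more recent common ancestor with each other than either does with Lineage L, so Lineage L is the least closely related of the three.

Lineage L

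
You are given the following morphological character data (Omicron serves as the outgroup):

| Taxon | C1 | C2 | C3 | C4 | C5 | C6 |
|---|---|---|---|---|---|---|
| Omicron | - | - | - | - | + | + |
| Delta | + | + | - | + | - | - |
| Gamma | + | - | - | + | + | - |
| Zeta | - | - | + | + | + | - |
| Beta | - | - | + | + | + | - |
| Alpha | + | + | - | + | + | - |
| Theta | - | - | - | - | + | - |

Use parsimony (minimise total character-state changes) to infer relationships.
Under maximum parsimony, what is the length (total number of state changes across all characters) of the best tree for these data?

Character polarity is set by the outgroup: the derived state is whichever differs from the outgroup's state, so for C5, C6 the derived state is '-', and for the remaining characters it is '+'.
C1: derived state '+' in Alpha, Delta, and Gamma only — synapomorphy for {Alpha, Delta, Gamma}.
Only Alpha and Delta show the derived state '+' for C2, supporting them as a clade.
C3 (derived state '+') is shared by Beta and Zeta — a synapomorphy uniting that clade.
C4: derived state '+' in Alpha, Beta, Delta, Gamma, and Zeta only — synapomorphy for {Alpha, Beta, Delta, Gamma, Zeta}.
C5: derived state '-' in Delta only — an autapomorphy, so it tells us nothing about relationships among taxa.
C6 (derived state '-') is shared by all ingroup taxa — unites the whole ingroup.
Most parsimonious ingroup topology: ((((Delta,Alpha),Gamma),(Zeta,Beta)),Theta).
Changes per character on this tree: C1: 1; C2: 1; C3: 1; C4: 1; C5: 1; C6: 1.
Total = 6.

6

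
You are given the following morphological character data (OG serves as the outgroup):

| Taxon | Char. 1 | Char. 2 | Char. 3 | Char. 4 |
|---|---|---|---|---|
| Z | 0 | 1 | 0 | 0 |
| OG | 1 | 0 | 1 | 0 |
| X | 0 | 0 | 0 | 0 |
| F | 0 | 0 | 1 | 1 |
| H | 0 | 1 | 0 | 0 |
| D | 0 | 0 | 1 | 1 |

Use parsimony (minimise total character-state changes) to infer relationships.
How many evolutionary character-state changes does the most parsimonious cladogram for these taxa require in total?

Character polarity is set by the outgroup: the derived state is whichever differs from the outgroup's state, so for Char. 1, Char. 3 the derived state is '0', and for the remaining characters it is '1'.
Char. 1 (derived state '0') is shared by all ingroup taxa — unites the whole ingroup.
Char. 2: derived state '1' in H and Z only — synapomorphy for {H, Z}.
Char. 3 (derived state '0') is shared by H, X, and Z — a synapomorphy uniting that clade.
Only D and F show the derived state '1' for Char. 4, supporting them as a clade.
Most parsimonious ingroup topology: (((Z,H),X),(F,D)).
Changes per character on this tree: Char. 1: 1; Char. 2: 1; Char. 3: 1; Char. 4: 1.
Total = 4.

4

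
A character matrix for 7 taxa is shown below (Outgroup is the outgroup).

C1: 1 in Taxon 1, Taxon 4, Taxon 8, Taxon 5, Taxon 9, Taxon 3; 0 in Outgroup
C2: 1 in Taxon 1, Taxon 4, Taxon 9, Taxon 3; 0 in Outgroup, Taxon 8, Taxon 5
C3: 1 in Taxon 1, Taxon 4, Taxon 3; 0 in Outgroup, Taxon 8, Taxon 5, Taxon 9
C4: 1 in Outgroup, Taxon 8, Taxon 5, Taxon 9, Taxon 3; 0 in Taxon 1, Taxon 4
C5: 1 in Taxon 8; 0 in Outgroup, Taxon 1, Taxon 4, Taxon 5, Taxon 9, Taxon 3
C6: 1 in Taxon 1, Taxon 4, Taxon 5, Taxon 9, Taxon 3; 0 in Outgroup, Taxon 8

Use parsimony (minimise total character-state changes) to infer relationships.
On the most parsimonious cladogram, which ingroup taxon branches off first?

Character polarity is set by the outgroup: the derived state is whichever differs from the outgroup's state, so for C4 the derived state is '0', and for the remaining characters it is '1'.
C1 (derived state '1') is shared by all ingroup taxa — unites the whole ingroup.
C2: derived state '1' in Taxon 1, Taxon 3, Taxon 4, and Taxon 9 only — synapomorphy for {Taxon 1, Taxon 3, Taxon 4, Taxon 9}.
C3 (derived state '1') is shared by Taxon 1, Taxon 3, and Taxon 4 — a synapomorphy uniting that clade.
C4: derived state '0' in Taxon 1 and Taxon 4 only — synapomorphy for {Taxon 1, Taxon 4}.
C5 (derived state '1') is unique to Taxon 8 (autapomorphy; uninformative for grouping).
Only Taxon 1, Taxon 3, Taxon 4, Taxon 5, and Taxon 9 show the derived state '1' for C6, supporting them as a clade.
Most parsimonious ingroup topology: (((((Taxon 1,Taxon 4),Taxon 3),Taxon 9),Taxon 5),Taxon 8).
Taxon 8 is sister to the clade containing all other ingroup taxa, so it is the earliest-diverging (most basal) ingroup lineage.

Taxon 8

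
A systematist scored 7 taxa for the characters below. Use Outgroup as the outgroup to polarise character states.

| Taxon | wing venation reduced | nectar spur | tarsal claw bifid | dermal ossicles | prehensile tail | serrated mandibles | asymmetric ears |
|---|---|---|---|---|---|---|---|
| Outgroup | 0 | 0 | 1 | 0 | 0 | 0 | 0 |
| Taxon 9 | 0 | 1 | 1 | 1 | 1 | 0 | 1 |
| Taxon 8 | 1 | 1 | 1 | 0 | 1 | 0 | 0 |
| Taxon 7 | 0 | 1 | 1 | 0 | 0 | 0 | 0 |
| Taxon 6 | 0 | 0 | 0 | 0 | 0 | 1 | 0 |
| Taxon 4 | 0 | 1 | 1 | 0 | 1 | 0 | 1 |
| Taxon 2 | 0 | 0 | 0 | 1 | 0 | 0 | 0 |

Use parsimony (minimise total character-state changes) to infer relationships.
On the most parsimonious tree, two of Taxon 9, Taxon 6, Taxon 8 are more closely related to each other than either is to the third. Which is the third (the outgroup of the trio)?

Taxon 6

Character polarity is set by the outgroup: the derived state is whichever differs from the outgroup's state, so for tarsal claw bifid the derived state is '0', and for the remaining characters it is '1'.
wing venation reduced: derived state '1' in Taxon 8 only — an autapomorphy, so it tells us nothing about relationships among taxa.
nectar spur: derived state '1' in Taxon 4, Taxon 7, Taxon 8, and Taxon 9 only — synapomorphy for {Taxon 4, Taxon 7, Taxon 8, Taxon 9}.
Only Taxon 2 and Taxon 6 show the derived state '0' for tarsal claw bifid, supporting them as a clade.
dermal ossicles groups Taxon 2 and Taxon 9, which is incompatible with the clades supported by the remaining characters; treating it as convergent (homoplasy) costs fewer steps than any alternative tree.
prehensile tail (derived state '1') is shared by Taxon 4, Taxon 8, and Taxon 9 — a synapomorphy uniting that clade.
serrated mandibles: derived state '1' in Taxon 6 only — an autapomorphy, so it tells us nothing about relationships among taxa.
Only Taxon 4 and Taxon 9 show the derived state '1' for asymmetric ears, supporting them as a clade.
Most parsimonious ingroup topology: ((((Taxon 9,Taxon 4),Taxon 8),Taxon 7),(Taxon 6,Taxon 2)).
Taxon 9 and Taxon 8 share a more recent common ancestor with each other than either does with Taxon 6, so Taxon 6 is the least closely related of the three.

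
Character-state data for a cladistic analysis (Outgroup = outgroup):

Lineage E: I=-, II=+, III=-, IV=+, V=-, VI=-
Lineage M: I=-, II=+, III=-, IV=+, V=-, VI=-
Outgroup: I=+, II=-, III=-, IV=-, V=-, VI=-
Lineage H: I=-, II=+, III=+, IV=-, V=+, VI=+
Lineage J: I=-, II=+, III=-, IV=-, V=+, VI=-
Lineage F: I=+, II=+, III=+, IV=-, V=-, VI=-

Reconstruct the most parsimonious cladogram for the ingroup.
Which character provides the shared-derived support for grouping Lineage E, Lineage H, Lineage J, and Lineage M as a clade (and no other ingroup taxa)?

Character polarity is set by the outgroup: the derived state is whichever differs from the outgroup's state, so for I the derived state is '-', and for the remaining characters it is '+'.
I (derived state '-') is shared by Lineage E, Lineage H, Lineage J, and Lineage M — a synapomorphy uniting that clade.
All ingroup taxa share the derived state '+' for II; it defines the ingroup but does not resolve relationships within it.
III (state '+') occurs in Lineage F and Lineage H but conflicts with the nesting implied by the other characters — most parsimoniously interpreted as homoplasy.
Only Lineage E and Lineage M show the derived state '+' for IV, supporting them as a clade.
V: derived state '+' in Lineage H and Lineage J only — synapomorphy for {Lineage H, Lineage J}.
VI (derived state '+') is unique to Lineage H (autapomorphy; uninformative for grouping).
Most parsimonious ingroup topology: (((Lineage M,Lineage E),(Lineage H,Lineage J)),Lineage F).
The clade {Lineage E, Lineage H, Lineage J, Lineage M} is supported by I: its derived state '-' occurs in exactly those taxa and in no other taxon (including the outgroup).

I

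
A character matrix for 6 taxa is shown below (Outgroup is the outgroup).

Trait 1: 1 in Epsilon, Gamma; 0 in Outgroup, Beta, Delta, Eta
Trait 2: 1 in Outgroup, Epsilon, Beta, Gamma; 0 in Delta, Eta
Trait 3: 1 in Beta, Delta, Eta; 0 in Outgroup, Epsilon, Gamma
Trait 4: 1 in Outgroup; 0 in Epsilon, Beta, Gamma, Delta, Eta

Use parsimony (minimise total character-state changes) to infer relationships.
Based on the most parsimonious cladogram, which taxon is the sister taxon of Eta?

Character polarity is set by the outgroup: the derived state is whichever differs from the outgroup's state, so for Trait 2, Trait 4 the derived state is '0', and for the remaining characters it is '1'.
Trait 1: derived state '1' in Epsilon and Gamma only — synapomorphy for {Epsilon, Gamma}.
Trait 2 (derived state '0') is shared by Delta and Eta — a synapomorphy uniting that clade.
Trait 3 (derived state '1') is shared by Beta, Delta, and Eta — a synapomorphy uniting that clade.
All ingroup taxa share the derived state '0' for Trait 4; it defines the ingroup but does not resolve relationships within it.
Most parsimonious ingroup topology: ((Epsilon,Gamma),(Beta,(Delta,Eta))).
Eta and Delta form a cherry on this tree, so they are sister taxa.

Delta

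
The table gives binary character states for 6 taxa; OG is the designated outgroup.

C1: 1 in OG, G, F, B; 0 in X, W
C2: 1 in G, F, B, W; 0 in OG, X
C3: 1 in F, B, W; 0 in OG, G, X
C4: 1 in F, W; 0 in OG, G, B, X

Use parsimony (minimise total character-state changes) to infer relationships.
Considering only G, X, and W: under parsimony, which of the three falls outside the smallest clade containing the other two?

Character polarity is set by the outgroup: the derived state is whichever differs from the outgroup's state, so for C1 the derived state is '0', and for the remaining characters it is '1'.
C1 (state '0') occurs in W and X but conflicts with the nesting implied by the other characters — most parsimoniously interpreted as homoplasy.
C2 (derived state '1') is shared by B, F, G, and W — a synapomorphy uniting that clade.
Only B, F, and W show the derived state '1' for C3, supporting them as a clade.
C4: derived state '1' in F and W only — synapomorphy for {F, W}.
Most parsimonious ingroup topology: ((G,((F,W),B)),X).
W and G share a more recent common ancestor with each other than either does with X, so X is the least closely related of the three.

X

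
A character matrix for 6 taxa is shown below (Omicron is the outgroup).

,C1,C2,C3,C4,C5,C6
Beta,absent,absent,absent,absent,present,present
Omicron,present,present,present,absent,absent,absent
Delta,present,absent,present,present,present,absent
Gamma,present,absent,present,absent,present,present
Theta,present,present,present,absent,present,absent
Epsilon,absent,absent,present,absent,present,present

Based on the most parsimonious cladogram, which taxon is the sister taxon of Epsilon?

Character polarity is set by the outgroup: the derived state is whichever differs from the outgroup's state, so for C1, C2, C3 the derived state is 'absent', and for the remaining characters it is 'present'.
C1 (derived state 'absent') is shared by Beta and Epsilon — a synapomorphy uniting that clade.
Only Beta, Delta, Epsilon, and Gamma show the derived state 'absent' for C2, supporting them as a clade.
C3 (derived state 'absent') is unique to Beta (autapomorphy; uninformative for grouping).
C4 (derived state 'present') is unique to Delta (autapomorphy; uninformative for grouping).
C5 (derived state 'present') is shared by all ingroup taxa — unites the whole ingroup.
C6 (derived state 'present') is shared by Beta, Epsilon, and Gamma — a synapomorphy uniting that clade.
Most parsimonious ingroup topology: ((((Epsilon,Beta),Gamma),Delta),Theta).
Epsilon and Beta form a cherry on this tree, so they are sister taxa.

Beta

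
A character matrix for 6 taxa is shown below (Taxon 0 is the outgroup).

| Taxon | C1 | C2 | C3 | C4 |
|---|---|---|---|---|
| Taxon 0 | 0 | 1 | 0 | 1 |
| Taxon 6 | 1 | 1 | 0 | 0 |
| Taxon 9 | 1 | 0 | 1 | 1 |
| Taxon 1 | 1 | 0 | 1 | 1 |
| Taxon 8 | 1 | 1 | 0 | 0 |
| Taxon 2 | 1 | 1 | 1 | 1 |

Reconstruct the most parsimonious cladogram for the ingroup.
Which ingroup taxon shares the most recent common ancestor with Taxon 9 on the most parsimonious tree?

Character polarity is set by the outgroup: the derived state is whichever differs from the outgroup's state, so for C2, C4 the derived state is '0', and for the remaining characters it is '1'.
C1 (derived state '1') is shared by all ingroup taxa — unites the whole ingroup.
Only Taxon 1 and Taxon 9 show the derived state '0' for C2, supporting them as a clade.
Only Taxon 1, Taxon 2, and Taxon 9 show the derived state '1' for C3, supporting them as a clade.
C4 (derived state '0') is shared by Taxon 6 and Taxon 8 — a synapomorphy uniting that clade.
Most parsimonious ingroup topology: ((Taxon 6,Taxon 8),((Taxon 9,Taxon 1),Taxon 2)).
Taxon 9 and Taxon 1 form a cherry on this tree, so they are sister taxa.

Taxon 1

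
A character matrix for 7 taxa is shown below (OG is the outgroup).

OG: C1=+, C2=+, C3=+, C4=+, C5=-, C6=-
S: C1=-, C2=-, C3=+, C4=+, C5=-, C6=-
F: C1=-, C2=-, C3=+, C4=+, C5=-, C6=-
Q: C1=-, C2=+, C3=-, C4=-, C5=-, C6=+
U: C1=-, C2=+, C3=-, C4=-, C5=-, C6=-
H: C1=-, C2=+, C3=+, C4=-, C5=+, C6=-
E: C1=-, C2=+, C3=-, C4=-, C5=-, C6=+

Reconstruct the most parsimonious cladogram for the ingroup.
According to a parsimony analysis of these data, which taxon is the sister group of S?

F

Character polarity is set by the outgroup: the derived state is whichever differs from the outgroup's state, so for C1, C2, C3, C4 the derived state is '-', and for the remaining characters it is '+'.
C1 (derived state '-') is shared by all ingroup taxa — unites the whole ingroup.
C2 (derived state '-') is shared by F and S — a synapomorphy uniting that clade.
C3 (derived state '-') is shared by E, Q, and U — a synapomorphy uniting that clade.
C4: derived state '-' in E, H, Q, and U only — synapomorphy for {E, H, Q, U}.
C5 (derived state '+') is unique to H (autapomorphy; uninformative for grouping).
Only E and Q show the derived state '+' for C6, supporting them as a clade.
Most parsimonious ingroup topology: ((S,F),(((Q,E),U),H)).
S and F form a cherry on this tree, so they are sister taxa.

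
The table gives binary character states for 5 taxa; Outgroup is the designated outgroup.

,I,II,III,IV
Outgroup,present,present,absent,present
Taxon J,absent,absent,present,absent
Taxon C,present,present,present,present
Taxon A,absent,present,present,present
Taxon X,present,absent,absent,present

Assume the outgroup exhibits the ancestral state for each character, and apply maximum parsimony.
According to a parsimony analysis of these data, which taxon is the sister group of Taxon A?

Taxon J

Character polarity is set by the outgroup: the derived state is whichever differs from the outgroup's state, so for I, II, IV the derived state is 'absent', and for the remaining characters it is 'present'.
I: derived state 'absent' in Taxon A and Taxon J only — synapomorphy for {Taxon A, Taxon J}.
II groups Taxon J and Taxon X, which is incompatible with the clades supported by the remaining characters; treating it as convergent (homoplasy) costs fewer steps than any alternative tree.
III: derived state 'present' in Taxon A, Taxon C, and Taxon J only — synapomorphy for {Taxon A, Taxon C, Taxon J}.
IV (derived state 'absent') is unique to Taxon J (autapomorphy; uninformative for grouping).
Most parsimonious ingroup topology: (((Taxon J,Taxon A),Taxon C),Taxon X).
Taxon A and Taxon J form a cherry on this tree, so they are sister taxa.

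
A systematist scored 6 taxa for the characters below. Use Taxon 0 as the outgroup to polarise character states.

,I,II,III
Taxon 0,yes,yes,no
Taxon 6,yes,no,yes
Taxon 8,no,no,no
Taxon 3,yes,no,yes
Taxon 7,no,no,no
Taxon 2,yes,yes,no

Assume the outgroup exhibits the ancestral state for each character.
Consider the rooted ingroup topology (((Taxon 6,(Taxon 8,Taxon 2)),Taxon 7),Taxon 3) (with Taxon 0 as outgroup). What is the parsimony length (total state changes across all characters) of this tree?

Map each character onto (((Taxon 6,(Taxon 8,Taxon 2)),Taxon 7),Taxon 3) (rooted by Taxon 0) and count the minimum state changes it requires (Fitch parsimony):
I: 2; II: 2; III: 2.
Total tree length = 6.

6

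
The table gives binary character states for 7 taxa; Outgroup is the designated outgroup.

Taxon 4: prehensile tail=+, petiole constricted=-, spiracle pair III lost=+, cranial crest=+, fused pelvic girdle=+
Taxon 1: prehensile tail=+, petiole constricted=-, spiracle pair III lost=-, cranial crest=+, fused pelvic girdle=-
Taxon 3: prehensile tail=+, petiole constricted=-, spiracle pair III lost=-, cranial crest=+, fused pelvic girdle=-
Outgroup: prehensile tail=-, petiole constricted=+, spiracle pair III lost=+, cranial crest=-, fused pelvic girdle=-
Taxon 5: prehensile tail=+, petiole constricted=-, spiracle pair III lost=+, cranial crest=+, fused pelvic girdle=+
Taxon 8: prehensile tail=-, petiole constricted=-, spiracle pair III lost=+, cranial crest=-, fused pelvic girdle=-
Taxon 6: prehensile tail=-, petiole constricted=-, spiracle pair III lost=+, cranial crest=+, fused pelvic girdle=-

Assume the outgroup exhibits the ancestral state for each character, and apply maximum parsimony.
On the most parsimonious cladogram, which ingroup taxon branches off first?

Character polarity is set by the outgroup: the derived state is whichever differs from the outgroup's state, so for petiole constricted, spiracle pair III lost the derived state is '-', and for the remaining characters it is '+'.
prehensile tail (derived state '+') is shared by Taxon 1, Taxon 3, Taxon 4, and Taxon 5 — a synapomorphy uniting that clade.
petiole constricted (derived state '-') is shared by all ingroup taxa — unites the whole ingroup.
spiracle pair III lost: derived state '-' in Taxon 1 and Taxon 3 only — synapomorphy for {Taxon 1, Taxon 3}.
cranial crest (derived state '+') is shared by Taxon 1, Taxon 3, Taxon 4, Taxon 5, and Taxon 6 — a synapomorphy uniting that clade.
fused pelvic girdle: derived state '+' in Taxon 4 and Taxon 5 only — synapomorphy for {Taxon 4, Taxon 5}.
Most parsimonious ingroup topology: ((((Taxon 5,Taxon 4),(Taxon 1,Taxon 3)),Taxon 6),Taxon 8).
Taxon 8 is sister to the clade containing all other ingroup taxa, so it is the earliest-diverging (most basal) ingroup lineage.

Taxon 8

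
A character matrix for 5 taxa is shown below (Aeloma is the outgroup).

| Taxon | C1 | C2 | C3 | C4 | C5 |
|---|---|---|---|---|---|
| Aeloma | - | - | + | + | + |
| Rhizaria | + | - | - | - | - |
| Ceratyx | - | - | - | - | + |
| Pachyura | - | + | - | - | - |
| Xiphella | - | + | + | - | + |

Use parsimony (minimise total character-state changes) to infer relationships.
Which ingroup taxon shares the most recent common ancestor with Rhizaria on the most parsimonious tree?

Character polarity is set by the outgroup: the derived state is whichever differs from the outgroup's state, so for C3, C4, C5 the derived state is '-', and for the remaining characters it is '+'.
C1 (derived state '+') is unique to Rhizaria (autapomorphy; uninformative for grouping).
C2 groups Pachyura and Xiphella, which is incompatible with the clades supported by the remaining characters; treating it as convergent (homoplasy) costs fewer steps than any alternative tree.
C3: derived state '-' in Ceratyx, Pachyura, and Rhizaria only — synapomorphy for {Ceratyx, Pachyura, Rhizaria}.
C4 (derived state '-') is shared by all ingroup taxa — unites the whole ingroup.
C5: derived state '-' in Pachyura and Rhizaria only — synapomorphy for {Pachyura, Rhizaria}.
Most parsimonious ingroup topology: (Xiphella,((Pachyura,Rhizaria),Ceratyx)).
Rhizaria and Pachyura form a cherry on this tree, so they are sister taxa.

Pachyura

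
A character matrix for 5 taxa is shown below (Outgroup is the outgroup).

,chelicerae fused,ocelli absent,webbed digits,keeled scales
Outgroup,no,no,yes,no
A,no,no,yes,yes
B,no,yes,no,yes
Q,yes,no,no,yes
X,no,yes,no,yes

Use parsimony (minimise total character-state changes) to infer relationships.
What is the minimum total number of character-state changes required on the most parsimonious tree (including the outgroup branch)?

4

Character polarity is set by the outgroup: the derived state is whichever differs from the outgroup's state, so for webbed digits the derived state is 'no', and for the remaining characters it is 'yes'.
chelicerae fused: derived state 'yes' in Q only — an autapomorphy, so it tells us nothing about relationships among taxa.
ocelli absent (derived state 'yes') is shared by B and X — a synapomorphy uniting that clade.
webbed digits: derived state 'no' in B, Q, and X only — synapomorphy for {B, Q, X}.
All ingroup taxa share the derived state 'yes' for keeled scales; it defines the ingroup but does not resolve relationships within it.
Most parsimonious ingroup topology: (A,((B,X),Q)).
Changes per character on this tree: chelicerae fused: 1; ocelli absent: 1; webbed digits: 1; keeled scales: 1.
Total = 4.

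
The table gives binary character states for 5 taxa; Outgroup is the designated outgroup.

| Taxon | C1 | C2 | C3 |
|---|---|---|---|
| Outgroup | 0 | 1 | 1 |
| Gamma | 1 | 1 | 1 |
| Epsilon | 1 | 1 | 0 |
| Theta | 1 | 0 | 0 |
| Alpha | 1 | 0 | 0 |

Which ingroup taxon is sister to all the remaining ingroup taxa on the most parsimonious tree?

Gamma

Character polarity is set by the outgroup: the derived state is whichever differs from the outgroup's state, so for C2, C3 the derived state is '0', and for the remaining characters it is '1'.
All ingroup taxa share the derived state '1' for C1; it defines the ingroup but does not resolve relationships within it.
Only Alpha and Theta show the derived state '0' for C2, supporting them as a clade.
Only Alpha, Epsilon, and Theta show the derived state '0' for C3, supporting them as a clade.
Most parsimonious ingroup topology: (Gamma,(Epsilon,(Theta,Alpha))).
Gamma is sister to the clade containing all other ingroup taxa, so it is the earliest-diverging (most basal) ingroup lineage.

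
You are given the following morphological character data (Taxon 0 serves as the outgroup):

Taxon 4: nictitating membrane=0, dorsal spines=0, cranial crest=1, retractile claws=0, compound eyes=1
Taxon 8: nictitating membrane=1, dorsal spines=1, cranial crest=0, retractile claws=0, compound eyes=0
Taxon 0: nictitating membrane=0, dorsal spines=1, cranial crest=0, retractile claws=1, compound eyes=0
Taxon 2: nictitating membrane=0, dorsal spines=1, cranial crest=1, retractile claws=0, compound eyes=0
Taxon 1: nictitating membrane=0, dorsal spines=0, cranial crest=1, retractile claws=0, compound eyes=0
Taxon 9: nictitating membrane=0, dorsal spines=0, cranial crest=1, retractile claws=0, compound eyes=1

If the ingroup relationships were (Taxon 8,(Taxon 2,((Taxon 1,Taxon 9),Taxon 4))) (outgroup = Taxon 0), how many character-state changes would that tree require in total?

6

Map each character onto (Taxon 8,(Taxon 2,((Taxon 1,Taxon 9),Taxon 4))) (rooted by Taxon 0) and count the minimum state changes it requires (Fitch parsimony):
nictitating membrane: 1; dorsal spines: 1; cranial crest: 1; retractile claws: 1; compound eyes: 2.
Total tree length = 6.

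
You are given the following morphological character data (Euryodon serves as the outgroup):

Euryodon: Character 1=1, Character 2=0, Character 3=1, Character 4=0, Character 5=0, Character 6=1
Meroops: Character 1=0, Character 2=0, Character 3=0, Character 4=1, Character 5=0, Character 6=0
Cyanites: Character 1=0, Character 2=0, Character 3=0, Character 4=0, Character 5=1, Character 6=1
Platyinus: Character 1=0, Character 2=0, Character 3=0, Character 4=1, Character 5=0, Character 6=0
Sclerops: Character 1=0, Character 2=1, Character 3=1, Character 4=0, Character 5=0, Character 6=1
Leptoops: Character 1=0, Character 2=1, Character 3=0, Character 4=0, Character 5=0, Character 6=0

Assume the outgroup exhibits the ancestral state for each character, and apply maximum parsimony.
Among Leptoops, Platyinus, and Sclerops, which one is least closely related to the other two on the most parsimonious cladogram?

Character polarity is set by the outgroup: the derived state is whichever differs from the outgroup's state, so for Character 1, Character 3, Character 6 the derived state is '0', and for the remaining characters it is '1'.
Character 1 (derived state '0') is shared by all ingroup taxa — unites the whole ingroup.
Character 2 (state '1') occurs in Leptoops and Sclerops but conflicts with the nesting implied by the other characters — most parsimoniously interpreted as homoplasy.
Only Cyanites, Leptoops, Meroops, and Platyinus show the derived state '0' for Character 3, supporting them as a clade.
Character 4: derived state '1' in Meroops and Platyinus only — synapomorphy for {Meroops, Platyinus}.
Character 5: derived state '1' in Cyanites only — an autapomorphy, so it tells us nothing about relationships among taxa.
Character 6 (derived state '0') is shared by Leptoops, Meroops, and Platyinus — a synapomorphy uniting that clade.
Most parsimonious ingroup topology: ((((Platyinus,Meroops),Leptoops),Cyanites),Sclerops).
Leptoops and Platyinus share a more recent common ancestor with each other than either does with Sclerops, so Sclerops is the least closely related of the three.

Sclerops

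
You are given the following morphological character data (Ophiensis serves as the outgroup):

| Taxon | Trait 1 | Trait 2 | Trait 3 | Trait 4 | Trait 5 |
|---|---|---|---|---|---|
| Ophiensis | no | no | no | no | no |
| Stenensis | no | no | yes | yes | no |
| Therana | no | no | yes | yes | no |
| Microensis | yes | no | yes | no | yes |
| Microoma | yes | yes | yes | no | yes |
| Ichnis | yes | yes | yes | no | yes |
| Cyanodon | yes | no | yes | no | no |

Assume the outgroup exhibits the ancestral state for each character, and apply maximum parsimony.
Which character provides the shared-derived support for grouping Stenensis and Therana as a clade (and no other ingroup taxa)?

Trait 4

The outgroup has state 'no' for every character, so 'yes' is the derived state throughout.
Only Cyanodon, Ichnis, Microensis, and Microoma show the derived state 'yes' for Trait 1, supporting them as a clade.
Only Ichnis and Microoma show the derived state 'yes' for Trait 2, supporting them as a clade.
Trait 3 (derived state 'yes') is shared by all ingroup taxa — unites the whole ingroup.
Only Stenensis and Therana show the derived state 'yes' for Trait 4, supporting them as a clade.
Only Ichnis, Microensis, and Microoma show the derived state 'yes' for Trait 5, supporting them as a clade.
Most parsimonious ingroup topology: ((Stenensis,Therana),((Microensis,(Microoma,Ichnis)),Cyanodon)).
The clade {Stenensis, Therana} is supported by Trait 4: its derived state 'yes' occurs in exactly those taxa and in no other taxon (including the outgroup).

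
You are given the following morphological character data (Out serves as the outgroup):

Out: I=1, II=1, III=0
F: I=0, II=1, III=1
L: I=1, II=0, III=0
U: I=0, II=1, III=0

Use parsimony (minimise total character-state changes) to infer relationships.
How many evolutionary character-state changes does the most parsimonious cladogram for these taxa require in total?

Character polarity is set by the outgroup: the derived state is whichever differs from the outgroup's state, so for I, II the derived state is '0', and for the remaining characters it is '1'.
I (derived state '0') is shared by F and U — a synapomorphy uniting that clade.
II (derived state '0') is unique to L (autapomorphy; uninformative for grouping).
III (derived state '1') is unique to F (autapomorphy; uninformative for grouping).
Most parsimonious ingroup topology: ((F,U),L).
Changes per character on this tree: I: 1; II: 1; III: 1.
Total = 3.

3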